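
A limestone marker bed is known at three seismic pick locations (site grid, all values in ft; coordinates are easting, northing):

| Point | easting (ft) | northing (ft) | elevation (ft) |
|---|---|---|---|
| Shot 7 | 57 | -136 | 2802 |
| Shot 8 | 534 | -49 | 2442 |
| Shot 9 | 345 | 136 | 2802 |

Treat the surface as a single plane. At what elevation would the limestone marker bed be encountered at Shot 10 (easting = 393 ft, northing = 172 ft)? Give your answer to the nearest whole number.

Two edge vectors: Shot 7→Shot 8 = (477, 87, -360), Shot 7→Shot 9 = (288, 272, 0).
Normal n = (Shot 7→Shot 8) × (Shot 7→Shot 9) = (97920, -103680, 104688).
So ∂z/∂easting = −n_x/n_z = −0.93535 and ∂z/∂northing = −n_y/n_z = 0.99037.
Intercept c from Shot 7: 2802 + 53.31 + 134.69 = 2990.01.
At (393, 172): z = −367.6 + 170.3 + 2990.01 = 2792.8 ft.

2793 ft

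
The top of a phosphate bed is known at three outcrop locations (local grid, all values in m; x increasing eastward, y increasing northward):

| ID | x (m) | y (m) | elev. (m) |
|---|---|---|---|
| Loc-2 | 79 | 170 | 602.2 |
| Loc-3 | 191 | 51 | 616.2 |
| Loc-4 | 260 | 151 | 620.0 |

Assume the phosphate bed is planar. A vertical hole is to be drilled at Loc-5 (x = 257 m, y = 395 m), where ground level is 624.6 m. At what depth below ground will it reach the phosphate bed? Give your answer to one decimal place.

Let the plane be z = a·x + b·y + c.
Loc-3−Loc-2: 112a − 119b = 14;  Loc-4−Loc-2: 181a − 19b = 17.8.
Solving gives a = 0.09542, b = −0.02784.
Then c = 602.2 − a·79 − b·170 = 599.39.
At (257, 395): z_contact = 24.52 − 11.00 + 599.39 = 612.92 m.
Depth below ground = 624.6 − 612.92 = 11.7 m.

11.7 m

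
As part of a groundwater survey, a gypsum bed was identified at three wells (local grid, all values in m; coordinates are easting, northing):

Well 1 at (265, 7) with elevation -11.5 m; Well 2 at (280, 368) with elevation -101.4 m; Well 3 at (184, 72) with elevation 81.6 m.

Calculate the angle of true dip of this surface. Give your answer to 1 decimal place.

Let the plane be z = a·easting + b·northing + c.
Well 2−Well 1: 15a + 361b = −89.9;  Well 3−Well 1: −81a + 65b = 93.1.
Solving gives a = −1.30569, b = −0.19478.
Gradient magnitude |∇z| = √(a² + b²) = √(1.70482 + 0.03794) = 1.32013.
True dip = arctan(1.32013) = 52.9°, dipping toward E (azimuth ≈ 082°).

52.9°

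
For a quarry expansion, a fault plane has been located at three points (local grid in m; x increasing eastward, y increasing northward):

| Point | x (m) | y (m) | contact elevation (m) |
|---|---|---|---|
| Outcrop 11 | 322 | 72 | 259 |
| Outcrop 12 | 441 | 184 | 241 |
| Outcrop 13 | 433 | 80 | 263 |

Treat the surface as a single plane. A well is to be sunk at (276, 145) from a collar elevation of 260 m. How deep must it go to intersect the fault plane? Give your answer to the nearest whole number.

19 m

Let the plane be z = a·x + b·y + c.
Outcrop 12−Outcrop 11: 119a + 112b = −18;  Outcrop 13−Outcrop 11: 111a + 8b = 4.
Solving gives a = 0.05157, b = −0.21551.
Then c = 259 − a·322 − b·72 = 257.91.
At (276, 145): z_contact = 14.2 − 31.2 + 257.91 = 240.9 m.
Depth below ground = 260 − 240.9 = 19 m.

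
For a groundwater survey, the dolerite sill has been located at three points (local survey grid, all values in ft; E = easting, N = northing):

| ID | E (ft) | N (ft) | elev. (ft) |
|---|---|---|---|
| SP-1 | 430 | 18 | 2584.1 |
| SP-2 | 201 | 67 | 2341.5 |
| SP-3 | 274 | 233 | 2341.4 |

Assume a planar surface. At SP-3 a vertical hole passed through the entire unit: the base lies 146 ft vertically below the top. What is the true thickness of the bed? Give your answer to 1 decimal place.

Two edge vectors: SP-1→SP-2 = (-229, 49, -242.6), SP-1→SP-3 = (-156, 215, -242.7).
Normal n = (SP-1→SP-2) × (SP-1→SP-3) = (40266.7, -17732.7, -41591).
So ∂z/∂E = −n_x/n_z = 0.96816 and ∂z/∂N = −n_y/n_z = −0.42636.
|∇z| = √(a²+b²) = 1.05788, so dip δ = arctan(1.05788) = 46.61°.
True thickness = vertical thickness × cos δ = 146 × cos 46.61° = 100.3 ft.

100.3 ft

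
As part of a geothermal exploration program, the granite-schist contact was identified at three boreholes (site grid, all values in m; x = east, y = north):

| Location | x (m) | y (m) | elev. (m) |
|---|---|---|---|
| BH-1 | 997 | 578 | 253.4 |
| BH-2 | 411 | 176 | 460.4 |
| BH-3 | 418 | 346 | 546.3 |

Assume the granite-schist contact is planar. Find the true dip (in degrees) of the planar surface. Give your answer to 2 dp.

Let the plane be z = a·x + b·y + c.
BH-2−BH-1: −586a − 402b = 207;  BH-3−BH-1: −579a − 232b = 292.9.
Solving gives a = −0.72022, b = 0.53495.
Gradient magnitude |∇z| = √(a² + b²) = √(0.51872 + 0.28617) = 0.89716.
True dip = arctan(0.89716) = 41.90°, dipping toward SE (azimuth ≈ 127°).

41.90°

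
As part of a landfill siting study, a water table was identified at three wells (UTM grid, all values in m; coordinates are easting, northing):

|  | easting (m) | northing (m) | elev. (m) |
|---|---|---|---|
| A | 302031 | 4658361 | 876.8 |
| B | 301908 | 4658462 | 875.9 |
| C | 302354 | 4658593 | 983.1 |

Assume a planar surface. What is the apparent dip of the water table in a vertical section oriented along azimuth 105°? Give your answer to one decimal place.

Let the plane be z = a·easting + b·northing + c.
B−A: −123a + 101b = −0.9;  C−A: 323a + 232b = 106.3.
Solving gives a = 0.17896, b = 0.20903.
Unit vector along 105° is (sin 105°, cos 105°) = (0.9659, -0.2588).
Slope in that direction = a·(0.9659) + b·(-0.2588) = 0.11876.
Apparent dip = arctan|0.11876| = 6.8° (true dip is 15.4°, so apparent ≤ true as expected).

6.8°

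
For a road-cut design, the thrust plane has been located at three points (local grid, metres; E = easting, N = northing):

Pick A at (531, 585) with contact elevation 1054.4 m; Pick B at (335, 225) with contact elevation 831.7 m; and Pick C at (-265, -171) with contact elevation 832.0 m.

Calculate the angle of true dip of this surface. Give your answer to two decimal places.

Let the plane be z = a·E + b·N + c.
Pick B−Pick A: −196a − 360b = −222.7;  Pick C−Pick A: −796a − 756b = −222.4.
Solving gives a = −0.63806, b = 0.96600.
Gradient magnitude |∇z| = √(a² + b²) = √(0.40712 + 0.93315) = 1.15770.
True dip = arctan(1.15770) = 49.18°, dipping toward SSE (azimuth ≈ 147°).

49.18°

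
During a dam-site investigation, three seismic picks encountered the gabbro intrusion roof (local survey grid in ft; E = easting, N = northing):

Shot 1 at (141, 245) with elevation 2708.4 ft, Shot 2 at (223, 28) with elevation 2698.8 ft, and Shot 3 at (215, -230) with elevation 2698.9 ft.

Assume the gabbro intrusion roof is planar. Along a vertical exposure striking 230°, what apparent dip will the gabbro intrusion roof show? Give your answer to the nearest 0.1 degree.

Let the plane be z = a·E + b·N + c.
Shot 2−Shot 1: 82a − 217b = −9.6;  Shot 3−Shot 1: 74a − 475b = −9.5.
Solving gives a = −0.10914, b = 0.00300.
Unit vector along 230° is (sin 230°, cos 230°) = (-0.7660, -0.6428).
Slope in that direction = a·(-0.7660) + b·(-0.6428) = 0.08168.
Apparent dip = arctan|0.08168| = 4.7° (true dip is 6.2°, so apparent ≤ true as expected).

4.7°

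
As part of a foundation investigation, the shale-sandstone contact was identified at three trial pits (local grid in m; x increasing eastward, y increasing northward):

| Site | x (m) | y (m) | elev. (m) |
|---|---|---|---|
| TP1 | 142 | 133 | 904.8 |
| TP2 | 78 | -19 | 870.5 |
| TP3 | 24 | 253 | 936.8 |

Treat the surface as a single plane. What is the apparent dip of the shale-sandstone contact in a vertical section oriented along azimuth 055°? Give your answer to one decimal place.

6.4°

Two edge vectors: TP1→TP2 = (-64, -152, -34.3), TP1→TP3 = (-118, 120, 32).
Normal n = (TP1→TP2) × (TP1→TP3) = (-748, 6095.4, -25616).
So ∂z/∂x = −n_x/n_z = −0.02920 and ∂z/∂y = −n_y/n_z = 0.23795.
Unit vector along 055° is (sin 55°, cos 55°) = (0.8192, 0.5736).
Slope in that direction = a·(0.8192) + b·(0.5736) = 0.11256.
Apparent dip = arctan|0.11256| = 6.4° (true dip is 13.5°, so apparent ≤ true as expected).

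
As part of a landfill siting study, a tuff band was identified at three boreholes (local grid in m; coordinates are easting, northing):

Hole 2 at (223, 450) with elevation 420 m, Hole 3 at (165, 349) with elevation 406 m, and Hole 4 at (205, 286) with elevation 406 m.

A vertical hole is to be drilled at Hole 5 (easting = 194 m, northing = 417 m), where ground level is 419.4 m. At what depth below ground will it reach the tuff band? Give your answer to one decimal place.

5.1 m

Let the plane be z = a·easting + b·northing + c.
Hole 3−Hole 2: −58a − 101b = −14;  Hole 4−Hole 2: −18a − 164b = −14.
Solving gives a = 0.11463, b = 0.07278.
Then c = 420 − a·223 − b·450 = 361.68.
At (194, 417): z_contact = 22.24 + 30.35 + 361.68 = 414.27 m.
Depth below ground = 419.4 − 414.27 = 5.1 m.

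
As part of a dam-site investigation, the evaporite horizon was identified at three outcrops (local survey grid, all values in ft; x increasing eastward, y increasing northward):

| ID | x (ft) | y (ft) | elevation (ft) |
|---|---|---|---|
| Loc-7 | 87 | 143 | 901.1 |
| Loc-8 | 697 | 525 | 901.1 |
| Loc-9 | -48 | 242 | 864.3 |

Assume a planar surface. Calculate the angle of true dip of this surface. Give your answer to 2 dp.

Let the plane be z = a·x + b·y + c.
Loc-8−Loc-7: 610a + 382b = 0;  Loc-9−Loc-7: −135a + 99b = −36.8.
Solving gives a = 0.12556, b = −0.20050.
Gradient magnitude |∇z| = √(a² + b²) = √(0.01577 + 0.04020) = 0.23657.
True dip = arctan(0.23657) = 13.31°, dipping toward NNW (azimuth ≈ 328°).

13.31°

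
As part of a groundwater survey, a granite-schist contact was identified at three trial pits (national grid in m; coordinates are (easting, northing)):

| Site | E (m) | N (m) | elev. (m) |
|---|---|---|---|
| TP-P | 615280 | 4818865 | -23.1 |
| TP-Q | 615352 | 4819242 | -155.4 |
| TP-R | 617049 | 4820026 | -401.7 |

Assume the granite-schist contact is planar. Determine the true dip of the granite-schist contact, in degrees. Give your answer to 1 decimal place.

19.5°

Let the plane be z = a·E + b·N + c.
TP-Q−TP-P: 72a + 377b = −132.3;  TP-R−TP-P: 1769a + 1161b = −378.6.
Solving gives a = 0.01863, b = −0.35449.
Gradient magnitude |∇z| = √(a² + b²) = √(0.00035 + 0.12566) = 0.35498.
True dip = arctan(0.35498) = 19.5°, dipping toward N (azimuth ≈ 357°).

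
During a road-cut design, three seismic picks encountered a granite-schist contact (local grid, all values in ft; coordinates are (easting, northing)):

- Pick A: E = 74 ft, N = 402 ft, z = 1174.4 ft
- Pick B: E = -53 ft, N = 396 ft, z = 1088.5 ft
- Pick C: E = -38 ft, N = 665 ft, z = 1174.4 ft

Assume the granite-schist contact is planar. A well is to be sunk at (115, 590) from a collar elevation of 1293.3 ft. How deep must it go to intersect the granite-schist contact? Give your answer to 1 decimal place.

Let the plane be z = a·E + b·N + c.
Pick B−Pick A: −127a − 6b = −85.9;  Pick C−Pick A: −112a + 263b = 0.
Solving gives a = 0.66304, b = 0.28236.
Then c = 1174.4 − a·74 − b·402 = 1011.83.
At (115, 590): z_contact = 76.25 + 166.59 + 1011.83 = 1254.67 ft.
Depth below ground = 1293.3 − 1254.67 = 38.6 ft.

38.6 ft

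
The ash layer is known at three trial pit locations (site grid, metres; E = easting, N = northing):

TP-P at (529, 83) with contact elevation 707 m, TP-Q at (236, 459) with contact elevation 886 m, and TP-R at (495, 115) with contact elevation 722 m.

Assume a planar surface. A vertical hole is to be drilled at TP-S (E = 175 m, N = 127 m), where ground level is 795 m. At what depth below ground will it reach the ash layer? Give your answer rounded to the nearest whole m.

75 m

Let the plane be z = a·E + b·N + c.
TP-Q−TP-P: −293a + 376b = 179;  TP-R−TP-P: −34a + 32b = 15.
Solving gives a = 0.02582, b = 0.49619.
Then c = 707 − a·529 − b·83 = 652.16.
At (175, 127): z_contact = 4.5 + 63.0 + 652.16 = 719.7 m.
Depth below ground = 795 − 719.7 = 75 m.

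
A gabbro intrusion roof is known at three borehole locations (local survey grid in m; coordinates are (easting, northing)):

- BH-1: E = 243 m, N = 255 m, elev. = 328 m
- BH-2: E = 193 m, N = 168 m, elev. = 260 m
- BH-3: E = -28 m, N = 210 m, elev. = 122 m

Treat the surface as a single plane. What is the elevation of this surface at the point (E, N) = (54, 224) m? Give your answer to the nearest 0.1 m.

184.5 m

Let the plane be z = a·E + b·N + c.
BH-2−BH-1: −50a − 87b = −68;  BH-3−BH-1: −271a − 45b = −206.
Solving gives a = 0.69686, b = 0.38111.
Then c = 328 − a·243 − b·255 = 61.48.
At (54, 224): z = 37.6 + 85.4 + 61.48 = 184.5 m.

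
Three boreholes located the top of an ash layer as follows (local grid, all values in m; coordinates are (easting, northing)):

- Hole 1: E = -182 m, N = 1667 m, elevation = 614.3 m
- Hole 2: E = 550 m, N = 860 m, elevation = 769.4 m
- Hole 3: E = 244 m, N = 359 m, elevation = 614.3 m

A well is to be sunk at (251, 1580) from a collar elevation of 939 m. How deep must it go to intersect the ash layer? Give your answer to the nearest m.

191 m

Two edge vectors: Hole 1→Hole 2 = (732, -807, 155.1), Hole 1→Hole 3 = (426, -1308, 0).
Normal n = (Hole 1→Hole 2) × (Hole 1→Hole 3) = (202870.8, 66072.6, -613674).
So ∂z/∂E = −n_x/n_z = 0.33058 and ∂z/∂N = −n_y/n_z = 0.10767.
Intercept c from Hole 1: 614.3 + 60.17 − 179.48 = 494.98.
At (251, 1580): z_contact = 83.0 + 170.1 + 494.98 = 748.1 m.
Depth below ground = 939 − 748.1 = 191 m.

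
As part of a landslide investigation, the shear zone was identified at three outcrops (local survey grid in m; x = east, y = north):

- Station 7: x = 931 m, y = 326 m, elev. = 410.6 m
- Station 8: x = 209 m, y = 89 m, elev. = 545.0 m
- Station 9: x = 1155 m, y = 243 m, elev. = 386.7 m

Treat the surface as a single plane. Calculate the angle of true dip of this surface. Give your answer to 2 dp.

10.61°

Two edge vectors: Station 7→Station 8 = (-722, -237, 134.4), Station 7→Station 9 = (224, -83, -23.9).
Normal n = (Station 7→Station 8) × (Station 7→Station 9) = (16819.5, 12849.8, 113014).
So ∂z/∂x = −n_x/n_z = −0.14883 and ∂z/∂y = −n_y/n_z = −0.11370.
Gradient magnitude |∇z| = √(a² + b²) = √(0.02215 + 0.01293) = 0.18729.
True dip = arctan(0.18729) = 10.61°, dipping toward NE (azimuth ≈ 053°).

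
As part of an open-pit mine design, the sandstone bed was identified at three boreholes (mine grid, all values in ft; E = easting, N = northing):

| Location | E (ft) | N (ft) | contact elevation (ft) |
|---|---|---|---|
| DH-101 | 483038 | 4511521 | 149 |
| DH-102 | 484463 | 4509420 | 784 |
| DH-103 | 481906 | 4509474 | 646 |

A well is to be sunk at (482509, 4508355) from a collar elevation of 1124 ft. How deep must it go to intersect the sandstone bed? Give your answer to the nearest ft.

147 ft

Let the plane be z = a·E + b·N + c.
DH-102−DH-101: 1425a − 2101b = 635;  DH-103−DH-101: −1132a − 2047b = 497.
Solving gives a = 0.04827822, b = −0.26949240.
Then c = 149 − a·483038 − b·4511521 = 1192649.41.
At (482509, 4508355): z_contact = 23294.7 − 1214967.4 + 1192649.41 = 976.7 ft.
Depth below ground = 1124 − 976.7 = 147 ft.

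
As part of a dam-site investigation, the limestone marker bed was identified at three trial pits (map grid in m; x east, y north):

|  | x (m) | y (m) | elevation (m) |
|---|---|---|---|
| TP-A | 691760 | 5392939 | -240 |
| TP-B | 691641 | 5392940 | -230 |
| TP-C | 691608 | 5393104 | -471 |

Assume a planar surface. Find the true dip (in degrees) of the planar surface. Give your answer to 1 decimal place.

Two edge vectors: TP-A→TP-B = (-119, 1, 10), TP-A→TP-C = (-152, 165, -231).
Normal n = (TP-A→TP-B) × (TP-A→TP-C) = (-1881, -29009, -19483).
So ∂z/∂x = −n_x/n_z = −0.09655 and ∂z/∂y = −n_y/n_z = −1.48894.
Gradient magnitude |∇z| = √(a² + b²) = √(0.00932 + 2.21694) = 1.49207.
True dip = arctan(1.49207) = 56.2°, dipping toward N (azimuth ≈ 004°).

56.2°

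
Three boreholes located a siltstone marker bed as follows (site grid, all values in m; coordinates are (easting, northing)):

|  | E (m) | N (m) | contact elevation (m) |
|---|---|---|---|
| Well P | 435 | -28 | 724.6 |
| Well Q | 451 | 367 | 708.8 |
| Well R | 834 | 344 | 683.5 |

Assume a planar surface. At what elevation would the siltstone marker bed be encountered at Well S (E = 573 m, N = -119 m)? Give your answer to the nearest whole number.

Let the plane be z = a·E + b·N + c.
Well Q−Well P: 16a + 395b = −15.8;  Well R−Well P: 399a + 372b = −41.1.
Solving gives a = −0.06829, b = −0.03723.
Then c = 724.6 − a·435 − b·-28 = 753.27.
At (573, -119): z = −39.1 + 4.4 + 753.27 = 718.6 m.

719 m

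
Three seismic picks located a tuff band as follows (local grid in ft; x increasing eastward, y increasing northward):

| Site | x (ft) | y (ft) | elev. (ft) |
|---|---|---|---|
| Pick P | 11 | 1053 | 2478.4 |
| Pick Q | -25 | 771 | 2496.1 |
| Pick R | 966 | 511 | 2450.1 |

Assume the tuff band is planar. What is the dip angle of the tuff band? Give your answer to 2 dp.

4.69°

Two edge vectors: Pick P→Pick Q = (-36, -282, 17.7), Pick P→Pick R = (955, -542, -28.3).
Normal n = (Pick P→Pick Q) × (Pick P→Pick R) = (17574, 15884.7, 288822).
So ∂z/∂x = −n_x/n_z = −0.06085 and ∂z/∂y = −n_y/n_z = −0.05500.
Gradient magnitude |∇z| = √(a² + b²) = √(0.00370 + 0.00302) = 0.08202.
True dip = arctan(0.08202) = 4.69°, dipping toward NE (azimuth ≈ 048°).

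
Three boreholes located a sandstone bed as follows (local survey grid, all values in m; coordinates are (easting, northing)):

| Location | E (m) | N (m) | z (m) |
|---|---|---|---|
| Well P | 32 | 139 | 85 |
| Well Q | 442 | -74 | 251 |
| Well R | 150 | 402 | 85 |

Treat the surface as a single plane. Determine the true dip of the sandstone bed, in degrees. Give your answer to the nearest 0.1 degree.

19.8°

Two edge vectors: Well P→Well Q = (410, -213, 166), Well P→Well R = (118, 263, 0).
Normal n = (Well P→Well Q) × (Well P→Well R) = (-43658, 19588, 132964).
So ∂z/∂E = −n_x/n_z = 0.32834 and ∂z/∂N = −n_y/n_z = −0.14732.
Gradient magnitude |∇z| = √(a² + b²) = √(0.10781 + 0.02170) = 0.35988.
True dip = arctan(0.35988) = 19.8°, dipping toward WNW (azimuth ≈ 294°).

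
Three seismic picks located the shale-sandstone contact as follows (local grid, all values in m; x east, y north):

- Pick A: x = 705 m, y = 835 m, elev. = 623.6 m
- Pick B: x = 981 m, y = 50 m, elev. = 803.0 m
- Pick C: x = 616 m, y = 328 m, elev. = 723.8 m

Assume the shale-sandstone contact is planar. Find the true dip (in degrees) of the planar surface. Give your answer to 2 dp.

Let the plane be z = a·x + b·y + c.
Pick B−Pick A: 276a − 785b = 179.4;  Pick C−Pick A: −89a − 507b = 100.2.
Solving gives a = 0.05862, b = −0.20792.
Gradient magnitude |∇z| = √(a² + b²) = √(0.00344 + 0.04323) = 0.21603.
True dip = arctan(0.21603) = 12.19°, dipping toward NNW (azimuth ≈ 344°).

12.19°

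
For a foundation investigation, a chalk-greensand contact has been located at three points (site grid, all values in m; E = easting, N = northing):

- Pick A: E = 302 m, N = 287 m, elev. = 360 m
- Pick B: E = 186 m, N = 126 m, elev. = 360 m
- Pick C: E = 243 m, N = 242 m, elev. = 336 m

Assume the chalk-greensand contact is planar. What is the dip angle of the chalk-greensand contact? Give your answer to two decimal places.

48.06°

Two edge vectors: Pick A→Pick B = (-116, -161, 0), Pick A→Pick C = (-59, -45, -24).
Normal n = (Pick A→Pick B) × (Pick A→Pick C) = (3864, -2784, -4279).
So ∂z/∂E = −n_x/n_z = 0.90301 and ∂z/∂N = −n_y/n_z = −0.65062.
Gradient magnitude |∇z| = √(a² + b²) = √(0.81544 + 0.42331) = 1.11299.
True dip = arctan(1.11299) = 48.06°, dipping toward NW (azimuth ≈ 306°).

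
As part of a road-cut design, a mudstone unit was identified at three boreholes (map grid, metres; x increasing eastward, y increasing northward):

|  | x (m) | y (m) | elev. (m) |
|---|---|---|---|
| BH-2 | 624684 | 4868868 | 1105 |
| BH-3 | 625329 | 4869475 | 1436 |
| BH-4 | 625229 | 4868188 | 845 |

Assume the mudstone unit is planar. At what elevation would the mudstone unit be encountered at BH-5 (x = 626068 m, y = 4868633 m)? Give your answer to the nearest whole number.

Let the plane be z = a·x + b·y + c.
BH-3−BH-2: 645a + 607b = 331;  BH-4−BH-2: 545a − 680b = −260.
Solving gives a = 0.08741706, b = 0.45241515.
Then c = 1105 − a·624684 − b·4868868 = −2256252.67.
At (626068, 4868633): z = 54729.0 + 2202643.3 − 2256252.67 = 1119.7 m.

1120 m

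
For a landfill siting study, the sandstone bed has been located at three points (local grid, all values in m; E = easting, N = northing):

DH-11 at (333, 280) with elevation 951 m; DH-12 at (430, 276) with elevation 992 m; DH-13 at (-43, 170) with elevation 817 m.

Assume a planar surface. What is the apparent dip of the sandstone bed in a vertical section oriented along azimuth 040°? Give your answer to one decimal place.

6.5°

Two edge vectors: DH-11→DH-12 = (97, -4, 41), DH-11→DH-13 = (-376, -110, -134).
Normal n = (DH-11→DH-12) × (DH-11→DH-13) = (5046, -2418, -12174).
So ∂z/∂E = −n_x/n_z = 0.41449 and ∂z/∂N = −n_y/n_z = −0.19862.
Unit vector along 040° is (sin 40°, cos 40°) = (0.6428, 0.7660).
Slope in that direction = a·(0.6428) + b·(0.7660) = 0.11428.
Apparent dip = arctan|0.11428| = 6.5° (true dip is 24.7°, so apparent ≤ true as expected).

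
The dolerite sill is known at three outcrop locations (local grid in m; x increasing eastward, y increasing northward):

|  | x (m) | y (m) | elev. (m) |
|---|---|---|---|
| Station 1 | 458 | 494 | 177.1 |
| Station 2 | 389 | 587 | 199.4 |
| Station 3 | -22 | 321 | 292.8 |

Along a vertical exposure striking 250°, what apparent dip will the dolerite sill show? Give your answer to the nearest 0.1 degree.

12.8°

Two edge vectors: Station 1→Station 2 = (-69, 93, 22.3), Station 1→Station 3 = (-480, -173, 115.7).
Normal n = (Station 1→Station 2) × (Station 1→Station 3) = (14618, -2720.7, 56577).
So ∂z/∂x = −n_x/n_z = −0.25837 and ∂z/∂y = −n_y/n_z = 0.04809.
Unit vector along 250° is (sin 250°, cos 250°) = (-0.9397, -0.3420).
Slope in that direction = a·(-0.9397) + b·(-0.3420) = 0.22634.
Apparent dip = arctan|0.22634| = 12.8° (true dip is 14.7°, so apparent ≤ true as expected).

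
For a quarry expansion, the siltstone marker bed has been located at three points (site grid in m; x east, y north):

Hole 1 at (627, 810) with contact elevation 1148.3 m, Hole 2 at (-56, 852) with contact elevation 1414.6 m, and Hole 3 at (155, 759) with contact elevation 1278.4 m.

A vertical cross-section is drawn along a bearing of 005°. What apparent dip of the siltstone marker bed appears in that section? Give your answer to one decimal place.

32.7°

Let the plane be z = a·x + b·y + c.
Hole 2−Hole 1: −683a + 42b = 266.3;  Hole 3−Hole 1: −472a − 51b = 130.1.
Solving gives a = −0.34845, b = 0.67394.
Unit vector along 005° is (sin 5°, cos 5°) = (0.0872, 0.9962).
Slope in that direction = a·(0.0872) + b·(0.9962) = 0.64100.
Apparent dip = arctan|0.64100| = 32.7° (true dip is 37.2°, so apparent ≤ true as expected).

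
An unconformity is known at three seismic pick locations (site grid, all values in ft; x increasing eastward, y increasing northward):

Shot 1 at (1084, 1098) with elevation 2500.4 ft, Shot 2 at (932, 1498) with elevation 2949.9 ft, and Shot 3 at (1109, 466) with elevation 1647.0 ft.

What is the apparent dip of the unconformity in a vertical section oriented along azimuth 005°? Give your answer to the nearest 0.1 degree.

55.0°

Two edge vectors: Shot 1→Shot 2 = (-152, 400, 449.5), Shot 1→Shot 3 = (25, -632, -853.4).
Normal n = (Shot 1→Shot 2) × (Shot 1→Shot 3) = (-57276, -118479.3, 86064).
So ∂z/∂x = −n_x/n_z = 0.66550 and ∂z/∂y = −n_y/n_z = 1.37664.
Unit vector along 005° is (sin 5°, cos 5°) = (0.0872, 0.9962).
Slope in that direction = a·(0.0872) + b·(0.9962) = 1.42941.
Apparent dip = arctan|1.42941| = 55.0° (true dip is 56.8°, so apparent ≤ true as expected).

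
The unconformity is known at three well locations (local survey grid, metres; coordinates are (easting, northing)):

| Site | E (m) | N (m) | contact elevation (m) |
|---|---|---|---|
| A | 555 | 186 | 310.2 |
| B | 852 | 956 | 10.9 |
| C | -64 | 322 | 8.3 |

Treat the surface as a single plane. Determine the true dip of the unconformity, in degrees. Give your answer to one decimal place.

33.0°

Let the plane be z = a·E + b·N + c.
B−A: 297a + 770b = −299.3;  C−A: −619a + 136b = −301.9.
Solving gives a = 0.37089, b = −0.53176.
Gradient magnitude |∇z| = √(a² + b²) = √(0.13756 + 0.28277) = 0.64833.
True dip = arctan(0.64833) = 33.0°, dipping toward NW (azimuth ≈ 325°).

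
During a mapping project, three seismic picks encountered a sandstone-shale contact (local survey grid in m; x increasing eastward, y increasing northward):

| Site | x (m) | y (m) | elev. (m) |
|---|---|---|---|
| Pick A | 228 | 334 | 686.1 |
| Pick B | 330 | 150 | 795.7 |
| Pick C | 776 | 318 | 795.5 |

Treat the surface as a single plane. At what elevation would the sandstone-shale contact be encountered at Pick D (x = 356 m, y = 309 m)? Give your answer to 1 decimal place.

722.1 m

Two edge vectors: Pick A→Pick B = (102, -184, 109.6), Pick A→Pick C = (548, -16, 109.4).
Normal n = (Pick A→Pick B) × (Pick A→Pick C) = (-18376, 48902, 99200).
So ∂z/∂x = −n_x/n_z = 0.18524 and ∂z/∂y = −n_y/n_z = −0.49296.
Intercept c from Pick A: 686.1 − 42.24 + 164.65 = 808.51.
At (356, 309): z = 65.9 − 152.3 + 808.51 = 722.1 m.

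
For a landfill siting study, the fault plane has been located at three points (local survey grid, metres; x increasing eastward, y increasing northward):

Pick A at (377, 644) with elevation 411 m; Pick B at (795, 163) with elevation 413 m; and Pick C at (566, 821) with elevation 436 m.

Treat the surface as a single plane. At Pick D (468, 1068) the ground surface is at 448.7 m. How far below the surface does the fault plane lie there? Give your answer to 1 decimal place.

5.0 m

Two edge vectors: Pick A→Pick B = (418, -481, 2), Pick A→Pick C = (189, 177, 25).
Normal n = (Pick A→Pick B) × (Pick A→Pick C) = (-12379, -10072, 164895).
So ∂z/∂x = −n_x/n_z = 0.075072 and ∂z/∂y = −n_y/n_z = 0.061081.
Intercept c from Pick A: 411 − 28.30 − 39.34 = 343.36.
At (468, 1068): z_contact = 35.13 + 65.23 + 343.36 = 443.73 m.
Depth below ground = 448.7 − 443.73 = 5.0 m.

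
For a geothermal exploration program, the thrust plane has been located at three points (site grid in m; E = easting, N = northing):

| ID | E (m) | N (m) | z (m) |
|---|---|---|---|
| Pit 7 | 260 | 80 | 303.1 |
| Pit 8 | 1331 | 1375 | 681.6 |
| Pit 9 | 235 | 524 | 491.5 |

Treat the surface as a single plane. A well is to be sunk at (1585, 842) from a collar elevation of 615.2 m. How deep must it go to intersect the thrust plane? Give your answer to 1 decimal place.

Let the plane be z = a·E + b·N + c.
Pit 8−Pit 7: 1071a + 1295b = 378.5;  Pit 9−Pit 7: −25a + 444b = 188.4.
Solving gives a = −0.149486, b = 0.415907.
Then c = 303.1 − a·260 − b·80 = 308.69.
At (1585, 842): z_contact = −236.94 + 350.19 + 308.69 = 421.95 m.
Depth below ground = 615.2 − 421.95 = 193.2 m.

193.2 m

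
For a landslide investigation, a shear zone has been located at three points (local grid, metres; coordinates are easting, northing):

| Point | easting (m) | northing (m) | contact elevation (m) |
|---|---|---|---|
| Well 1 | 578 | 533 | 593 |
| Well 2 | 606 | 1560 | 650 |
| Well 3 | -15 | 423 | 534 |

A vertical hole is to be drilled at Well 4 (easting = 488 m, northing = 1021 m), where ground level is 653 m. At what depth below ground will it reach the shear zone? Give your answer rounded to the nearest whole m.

42 m

Two edge vectors: Well 1→Well 2 = (28, 1027, 57), Well 1→Well 3 = (-593, -110, -59).
Normal n = (Well 1→Well 2) × (Well 1→Well 3) = (-54323, -32149, 605931).
So ∂z/∂easting = −n_x/n_z = 0.08965 and ∂z/∂northing = −n_y/n_z = 0.05306.
Intercept c from Well 1: 593 − 51.82 − 28.28 = 512.90.
At (488, 1021): z_contact = 43.8 + 54.2 + 512.90 = 610.8 m.
Depth below ground = 653 − 610.8 = 42 m.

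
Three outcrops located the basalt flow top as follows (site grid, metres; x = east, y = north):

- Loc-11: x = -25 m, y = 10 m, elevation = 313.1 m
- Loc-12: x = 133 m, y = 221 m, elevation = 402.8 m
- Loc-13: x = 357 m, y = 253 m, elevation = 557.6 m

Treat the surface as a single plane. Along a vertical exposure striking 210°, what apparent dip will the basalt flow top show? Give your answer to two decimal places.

14.75°

Let the plane be z = a·x + b·y + c.
Loc-12−Loc-11: 158a + 211b = 89.7;  Loc-13−Loc-11: 382a + 243b = 244.5.
Solving gives a = 0.70585, b = −0.10343.
Unit vector along 210° is (sin 210°, cos 210°) = (-0.5000, -0.8660).
Slope in that direction = a·(-0.5000) + b·(-0.8660) = −0.26335.
Apparent dip = arctan|0.26335| = 14.75° (true dip is 35.5°, so apparent ≤ true as expected).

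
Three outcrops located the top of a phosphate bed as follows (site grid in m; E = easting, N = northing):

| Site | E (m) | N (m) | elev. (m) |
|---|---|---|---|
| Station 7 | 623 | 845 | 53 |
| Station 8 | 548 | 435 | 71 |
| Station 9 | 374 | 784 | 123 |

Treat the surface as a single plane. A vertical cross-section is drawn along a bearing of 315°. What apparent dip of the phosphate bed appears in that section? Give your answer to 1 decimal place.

Let the plane be z = a·E + b·N + c.
Station 8−Station 7: −75a − 410b = 18;  Station 9−Station 7: −249a − 61b = 70.
Solving gives a = −0.28305, b = 0.00788.
Unit vector along 315° is (sin 315°, cos 315°) = (-0.7071, 0.7071).
Slope in that direction = a·(-0.7071) + b·(0.7071) = 0.20572.
Apparent dip = arctan|0.20572| = 11.6° (true dip is 15.8°, so apparent ≤ true as expected).

11.6°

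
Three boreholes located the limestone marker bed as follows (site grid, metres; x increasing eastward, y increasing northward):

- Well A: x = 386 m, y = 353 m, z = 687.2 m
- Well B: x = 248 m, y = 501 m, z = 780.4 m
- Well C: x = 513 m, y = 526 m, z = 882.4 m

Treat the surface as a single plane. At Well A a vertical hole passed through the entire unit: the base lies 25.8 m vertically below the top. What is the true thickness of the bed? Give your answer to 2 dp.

Let the plane be z = a·x + b·y + c.
Well B−Well A: −138a + 148b = 93.2;  Well C−Well A: 127a + 173b = 195.2.
Solving gives a = 0.29918, b = 0.90869.
|∇z| = √(a²+b²) = 0.95668, so dip δ = arctan(0.95668) = 43.73°.
True thickness = vertical thickness × cos δ = 25.8 × cos 43.73° = 18.64 m.

18.64 m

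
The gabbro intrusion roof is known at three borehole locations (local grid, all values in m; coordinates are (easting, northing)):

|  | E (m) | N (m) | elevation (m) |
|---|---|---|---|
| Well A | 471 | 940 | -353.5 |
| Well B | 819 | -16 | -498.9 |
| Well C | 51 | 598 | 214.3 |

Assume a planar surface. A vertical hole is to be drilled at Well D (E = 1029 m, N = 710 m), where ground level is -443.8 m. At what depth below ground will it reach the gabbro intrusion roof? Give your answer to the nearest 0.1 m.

Two edge vectors: Well A→Well B = (348, -956, -145.4), Well A→Well C = (-420, -342, 567.8).
Normal n = (Well A→Well B) × (Well A→Well C) = (-592543.6, -136526.4, -520536).
So ∂z/∂E = −n_x/n_z = −1.138334 and ∂z/∂N = −n_y/n_z = −0.262280.
Intercept c from Well A: -353.5 + 536.16 + 246.54 = 429.20.
At (1029, 710): z_contact = −1171.35 − 186.22 + 429.20 = -928.37 m.
Depth below ground = -443.8 − (-928.37) = 484.6 m.

484.6 m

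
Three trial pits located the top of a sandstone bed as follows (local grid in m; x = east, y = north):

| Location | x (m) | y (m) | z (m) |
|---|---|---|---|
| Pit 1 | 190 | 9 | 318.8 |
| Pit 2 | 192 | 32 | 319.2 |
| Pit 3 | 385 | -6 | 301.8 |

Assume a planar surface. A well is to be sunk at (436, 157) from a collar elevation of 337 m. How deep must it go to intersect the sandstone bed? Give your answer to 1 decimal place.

Let the plane be z = a·x + b·y + c.
Pit 2−Pit 1: 2a + 23b = 0.4;  Pit 3−Pit 1: 195a − 15b = −17.
Solving gives a = −0.08527, b = 0.02481.
Then c = 318.8 − a·190 − b·9 = 334.78.
At (436, 157): z_contact = −37.18 + 3.89 + 334.78 = 301.49 m.
Depth below ground = 337 − 301.49 = 35.5 m.

35.5 m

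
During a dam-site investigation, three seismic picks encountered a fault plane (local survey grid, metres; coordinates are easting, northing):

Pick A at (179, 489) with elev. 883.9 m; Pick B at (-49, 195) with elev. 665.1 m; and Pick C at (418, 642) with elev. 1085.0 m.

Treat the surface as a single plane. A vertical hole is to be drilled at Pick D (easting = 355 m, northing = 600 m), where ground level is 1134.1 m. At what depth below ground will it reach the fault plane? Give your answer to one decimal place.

102.4 m

Two edge vectors: Pick A→Pick B = (-228, -294, -218.8), Pick A→Pick C = (239, 153, 201.1).
Normal n = (Pick A→Pick B) × (Pick A→Pick C) = (-25647, -6442.4, 35382).
So ∂z/∂easting = −n_x/n_z = 0.72486 and ∂z/∂northing = −n_y/n_z = 0.18208.
Intercept c from Pick A: 883.9 − 129.75 − 89.04 = 665.11.
At (355, 600): z_contact = 257.33 + 109.25 + 665.11 = 1031.69 m.
Depth below ground = 1134.1 − 1031.69 = 102.4 m.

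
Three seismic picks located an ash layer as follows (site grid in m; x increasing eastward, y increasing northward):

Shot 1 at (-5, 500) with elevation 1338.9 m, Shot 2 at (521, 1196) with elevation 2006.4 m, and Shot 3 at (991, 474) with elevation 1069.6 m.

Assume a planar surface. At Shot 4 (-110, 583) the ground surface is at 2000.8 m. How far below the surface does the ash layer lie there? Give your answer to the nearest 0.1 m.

Two edge vectors: Shot 1→Shot 2 = (526, 696, 667.5), Shot 1→Shot 3 = (996, -26, -269.3).
Normal n = (Shot 1→Shot 2) × (Shot 1→Shot 3) = (-170077.8, 806481.8, -706892).
So ∂z/∂x = −n_x/n_z = −0.240599 and ∂z/∂y = −n_y/n_z = 1.140884.
Intercept c from Shot 1: 1338.9 − 1.20 − 570.44 = 767.25.
At (-110, 583): z_contact = 26.47 + 665.14 + 767.25 = 1458.86 m.
Depth below ground = 2000.8 − 1458.86 = 541.9 m.

541.9 m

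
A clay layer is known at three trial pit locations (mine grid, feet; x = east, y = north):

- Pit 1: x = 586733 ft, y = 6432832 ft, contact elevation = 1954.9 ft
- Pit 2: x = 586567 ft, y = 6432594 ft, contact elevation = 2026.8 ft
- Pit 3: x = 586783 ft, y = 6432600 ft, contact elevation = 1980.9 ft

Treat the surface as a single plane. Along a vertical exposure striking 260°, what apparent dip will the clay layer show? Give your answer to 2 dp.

Two edge vectors: Pit 1→Pit 2 = (-166, -238, 71.9), Pit 1→Pit 3 = (50, -232, 26).
Normal n = (Pit 1→Pit 2) × (Pit 1→Pit 3) = (10492.8, 7911, 50412).
So ∂z/∂x = −n_x/n_z = −0.20814 and ∂z/∂y = −n_y/n_z = −0.15693.
Unit vector along 260° is (sin 260°, cos 260°) = (-0.9848, -0.1736).
Slope in that direction = a·(-0.9848) + b·(-0.1736) = 0.23223.
Apparent dip = arctan|0.23223| = 13.07° (true dip is 14.6°, so apparent ≤ true as expected).

13.07°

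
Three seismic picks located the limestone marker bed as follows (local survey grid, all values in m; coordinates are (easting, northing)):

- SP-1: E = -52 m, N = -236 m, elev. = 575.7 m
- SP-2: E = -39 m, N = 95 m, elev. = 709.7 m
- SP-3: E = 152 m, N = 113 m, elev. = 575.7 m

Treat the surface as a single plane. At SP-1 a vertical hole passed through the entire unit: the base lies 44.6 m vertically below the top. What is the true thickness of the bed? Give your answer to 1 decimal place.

33.8 m

Let the plane be z = a·E + b·N + c.
SP-2−SP-1: 13a + 331b = 134;  SP-3−SP-1: 204a + 349b = 0.
Solving gives a = −0.74247, b = 0.43399.
|∇z| = √(a²+b²) = 0.86001, so dip δ = arctan(0.86001) = 40.70°.
True thickness = vertical thickness × cos δ = 44.6 × cos 40.70° = 33.8 m.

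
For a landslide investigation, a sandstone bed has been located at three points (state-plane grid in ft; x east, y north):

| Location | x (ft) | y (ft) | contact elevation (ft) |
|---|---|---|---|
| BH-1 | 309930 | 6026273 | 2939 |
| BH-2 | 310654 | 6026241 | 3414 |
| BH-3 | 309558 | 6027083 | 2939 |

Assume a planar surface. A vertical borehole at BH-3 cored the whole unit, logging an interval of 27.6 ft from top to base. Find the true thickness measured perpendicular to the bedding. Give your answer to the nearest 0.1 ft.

Two edge vectors: BH-1→BH-2 = (724, -32, 475), BH-1→BH-3 = (-372, 810, 0).
Normal n = (BH-1→BH-2) × (BH-1→BH-3) = (-384750, -176700, 574536).
So ∂z/∂x = −n_x/n_z = 0.66967 and ∂z/∂y = −n_y/n_z = 0.30755.
|∇z| = √(a²+b²) = 0.73692, so dip δ = arctan(0.73692) = 36.39°.
True thickness = vertical thickness × cos δ = 27.6 × cos 36.39° = 22.2 ft.

22.2 ft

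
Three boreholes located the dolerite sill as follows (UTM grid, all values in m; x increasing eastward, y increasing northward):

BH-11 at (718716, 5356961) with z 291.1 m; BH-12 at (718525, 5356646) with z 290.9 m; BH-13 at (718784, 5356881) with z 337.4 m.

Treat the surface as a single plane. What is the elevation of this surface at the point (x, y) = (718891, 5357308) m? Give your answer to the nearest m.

Let the plane be z = a·x + b·y + c.
BH-12−BH-11: −191a − 315b = −0.2;  BH-13−BH-11: 68a − 80b = 46.3.
Solving gives a = 0.39783379, b = −0.24059128.
Then c = 291.1 − a·718716 − b·5356961 = 1003199.70.
At (718891, 5357308): z = 285999.1 − 1288921.6 + 1003199.70 = 277.2 m.

277 m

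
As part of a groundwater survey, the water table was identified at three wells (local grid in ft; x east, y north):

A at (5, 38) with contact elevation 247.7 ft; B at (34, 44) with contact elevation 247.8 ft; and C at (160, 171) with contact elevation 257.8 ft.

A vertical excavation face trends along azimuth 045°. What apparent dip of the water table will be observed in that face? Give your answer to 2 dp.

3.18°

Let the plane be z = a·x + b·y + c.
B−A: 29a + 6b = 0.1;  C−A: 155a + 133b = 10.1.
Solving gives a = −0.01616, b = 0.09477.
Unit vector along 045° is (sin 45°, cos 45°) = (0.7071, 0.7071).
Slope in that direction = a·(0.7071) + b·(0.7071) = 0.05559.
Apparent dip = arctan|0.05559| = 3.18° (true dip is 5.5°, so apparent ≤ true as expected).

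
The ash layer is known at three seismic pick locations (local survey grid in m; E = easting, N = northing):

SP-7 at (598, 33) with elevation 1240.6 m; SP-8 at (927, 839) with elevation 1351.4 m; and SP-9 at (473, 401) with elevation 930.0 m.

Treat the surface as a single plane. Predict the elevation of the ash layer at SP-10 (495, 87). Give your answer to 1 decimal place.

1083.9 m

Let the plane be z = a·E + b·N + c.
SP-8−SP-7: 329a + 806b = 110.8;  SP-9−SP-7: −125a + 368b = −310.6.
Solving gives a = 1.31239, b = −0.39824.
Then c = 1240.6 − a·598 − b·33 = 468.93.
At (495, 87): z = 649.6 − 34.6 + 468.93 = 1083.9 m.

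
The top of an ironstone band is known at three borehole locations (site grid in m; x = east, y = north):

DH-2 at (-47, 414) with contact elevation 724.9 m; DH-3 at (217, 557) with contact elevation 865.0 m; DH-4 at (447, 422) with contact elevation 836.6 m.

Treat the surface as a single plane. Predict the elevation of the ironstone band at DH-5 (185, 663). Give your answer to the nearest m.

920 m

Let the plane be z = a·x + b·y + c.
DH-3−DH-2: 264a + 143b = 140.1;  DH-4−DH-2: 494a + 8b = 111.7.
Solving gives a = 0.21673, b = 0.57961.
Then c = 724.9 − a·-47 − b·414 = 495.13.
At (185, 663): z = 40.1 + 384.3 + 495.13 = 919.5 m.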